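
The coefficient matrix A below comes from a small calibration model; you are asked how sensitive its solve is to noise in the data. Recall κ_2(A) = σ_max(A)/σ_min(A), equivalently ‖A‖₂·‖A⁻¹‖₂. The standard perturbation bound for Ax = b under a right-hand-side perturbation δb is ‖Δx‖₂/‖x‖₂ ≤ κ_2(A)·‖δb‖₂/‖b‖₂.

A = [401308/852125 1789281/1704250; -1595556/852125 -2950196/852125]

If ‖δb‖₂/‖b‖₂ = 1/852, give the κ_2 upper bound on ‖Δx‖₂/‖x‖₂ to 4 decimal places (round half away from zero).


form AᵀA = [4330955296/1161787225 1621193382/232357445; 1621193382/232357445 60825843601/4647148900] with trace 54082813/3216020 and determinant 11303044/100500625
char-poly roots: 1681/100 and 26896/4020025
σ_max=√(1681/100)=(41/10), σ_min=√(26896/4020025)=(164/2005) → κ = 50.1250
bound on ‖Δx‖/‖x‖: κ·ε = 50.1250·1/852 = 0.0588

0.0588


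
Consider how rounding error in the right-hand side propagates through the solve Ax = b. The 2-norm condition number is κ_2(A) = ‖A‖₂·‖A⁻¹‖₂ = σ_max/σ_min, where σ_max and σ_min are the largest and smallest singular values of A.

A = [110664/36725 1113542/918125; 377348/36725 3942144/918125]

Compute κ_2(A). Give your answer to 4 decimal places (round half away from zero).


M = AᵀA = [1237104272/10789805 12886313328/269745125; 12886313328/269745125 26848760164/1348725625]. tr(M)=1073886356/7980625, det(M)=45265984/199515625
eigenvalues of AᵀA: λ = (tr ± √(tr²−4·det))/2 = 3364/25, 13456/7980625
κ = σ_max/σ_min = (58/5)/(116/2825) = 282.5000

282.5000


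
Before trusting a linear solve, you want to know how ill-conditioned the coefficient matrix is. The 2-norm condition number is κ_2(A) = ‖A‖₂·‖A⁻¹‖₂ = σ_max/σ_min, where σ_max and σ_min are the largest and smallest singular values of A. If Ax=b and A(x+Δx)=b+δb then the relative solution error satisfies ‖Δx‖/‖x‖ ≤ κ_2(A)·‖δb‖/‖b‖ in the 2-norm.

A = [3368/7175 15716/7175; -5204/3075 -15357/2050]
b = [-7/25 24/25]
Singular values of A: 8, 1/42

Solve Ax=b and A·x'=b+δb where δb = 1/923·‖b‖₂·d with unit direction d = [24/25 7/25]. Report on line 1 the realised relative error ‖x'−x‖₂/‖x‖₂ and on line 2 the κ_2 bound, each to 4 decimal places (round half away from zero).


from the listed singular values, σ₁ = 8, σ_n = 1/42
κ_2(A) = 8 / (1/42) = 336.0000
κ_2(A)·‖δb‖/‖b‖ = 0.3640
solve Ax = b  →  x = [-0.0274 -0.1220]
‖b‖ = 1.0000, ‖x‖ = 0.1250
re-solving with b+δb shifts x by Δx of norm 0.0455
realised ‖Δx‖/‖x‖ = 0.3640
tightness: 0.3640 against a bound of 0.3640; the bound is attained (ratio 1)

0.3640
0.3640


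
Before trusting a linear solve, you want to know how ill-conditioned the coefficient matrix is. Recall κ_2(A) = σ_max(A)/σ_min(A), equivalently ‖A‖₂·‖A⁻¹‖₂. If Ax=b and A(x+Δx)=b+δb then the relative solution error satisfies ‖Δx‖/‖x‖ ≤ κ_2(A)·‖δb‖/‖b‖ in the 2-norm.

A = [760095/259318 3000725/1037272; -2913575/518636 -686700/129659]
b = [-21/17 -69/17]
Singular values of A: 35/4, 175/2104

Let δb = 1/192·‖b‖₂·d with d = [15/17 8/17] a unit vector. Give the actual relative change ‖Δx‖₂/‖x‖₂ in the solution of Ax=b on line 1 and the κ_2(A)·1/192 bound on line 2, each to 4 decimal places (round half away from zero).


from the listed singular values, σ₁ = 35/4, σ_n = 175/2104
condition number: (35/4) ÷ (175/2104) = 105.2000
bound on ‖Δx‖/‖x‖: κ·ε = 105.2000·1/192 = 0.5479
solve Ax = b  →  x = [25.1232 -25.8822]
2-norm of b is 4.2426; of x, 36.0702
Δx = A⁻¹·δb where δb = 1/192·4.2426·d; ‖Δx‖ = 0.2657
dividing the unrounded norms, ‖Δx‖/‖x‖ = 0.0074
tightness: 0.0074 against a bound of 0.5479 (unrounded ratio ≈ 0.0134)

0.0074
0.5479


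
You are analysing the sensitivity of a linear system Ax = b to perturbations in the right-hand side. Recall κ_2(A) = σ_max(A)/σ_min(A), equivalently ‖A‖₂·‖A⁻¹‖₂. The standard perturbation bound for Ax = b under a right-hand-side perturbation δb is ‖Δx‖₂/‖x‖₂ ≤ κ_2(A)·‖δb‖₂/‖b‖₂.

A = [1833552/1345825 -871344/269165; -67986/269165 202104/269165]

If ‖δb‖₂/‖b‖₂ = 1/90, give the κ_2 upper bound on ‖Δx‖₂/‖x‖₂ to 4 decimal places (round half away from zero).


form AᵀA = [2068688484/1077480625 -991288368/215496125; -991288368/215496125 475958592/43099225] with trace 82648836/6375625 and determinant 6718464/159390625
solving λ² − 82648836/6375625·λ + 6718464/159390625 = 0 gives λ = 324/25, 20736/6375625
κ = σ_max/σ_min = (18/5)/(144/2525) = 63.1250
worst-case relative error ≤ 63.1250 × 1/90 = 0.7014

0.7014


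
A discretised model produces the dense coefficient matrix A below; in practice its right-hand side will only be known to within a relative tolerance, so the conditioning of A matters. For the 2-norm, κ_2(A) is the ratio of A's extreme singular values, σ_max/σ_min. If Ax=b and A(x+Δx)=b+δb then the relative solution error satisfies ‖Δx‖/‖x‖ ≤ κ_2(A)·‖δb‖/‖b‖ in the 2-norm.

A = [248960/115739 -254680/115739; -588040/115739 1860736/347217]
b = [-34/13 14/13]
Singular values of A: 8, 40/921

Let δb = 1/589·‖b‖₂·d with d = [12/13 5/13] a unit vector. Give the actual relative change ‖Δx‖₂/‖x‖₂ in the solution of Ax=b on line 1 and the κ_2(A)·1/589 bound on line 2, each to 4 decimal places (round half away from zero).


0.0024
0.3127

largest singular value 8, smallest 40/921
κ_2(A) = 8 / (40/921) = 184.2000
bound on ‖Δx‖/‖x‖: κ·ε = 184.2000·1/589 = 0.3127
solve Ax = b  →  x = [-33.5190 -31.5776]
‖b‖ = 2.8284, ‖x‖ = 46.0507
Δx = A⁻¹·δb where δb = 1/589·2.8284·d; ‖Δx‖ = 0.1106
realised ‖Δx‖/‖x‖ = 0.0024
so the bound overstates the realised error by a factor of ≈ 130.2510 (computed from the unrounded values)


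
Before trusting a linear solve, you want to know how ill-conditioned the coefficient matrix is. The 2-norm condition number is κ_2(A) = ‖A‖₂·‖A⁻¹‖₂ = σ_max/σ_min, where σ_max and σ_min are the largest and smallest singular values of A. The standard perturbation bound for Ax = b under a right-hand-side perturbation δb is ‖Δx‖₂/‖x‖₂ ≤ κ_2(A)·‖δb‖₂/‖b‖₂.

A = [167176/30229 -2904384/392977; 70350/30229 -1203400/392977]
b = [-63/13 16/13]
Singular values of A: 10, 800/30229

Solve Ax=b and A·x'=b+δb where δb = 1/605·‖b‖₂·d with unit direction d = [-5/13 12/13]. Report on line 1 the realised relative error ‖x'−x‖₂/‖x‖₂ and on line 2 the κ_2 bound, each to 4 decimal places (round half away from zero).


from the listed singular values, σ₁ = 10, σ_n = 800/30229
condition number: 10 ÷ (800/30229) = 377.8625
perturbation bound = 377.8625·1/605 = 0.6246
solve Ax = b  →  x = [90.4470 68.3353]
‖b‖ = 5.0000, ‖x‖ = 113.3595
with δb = [-0.0032 0.0076], A·Δx = δb → ‖Δx‖ = 0.3123
realised ‖Δx‖/‖x‖ = 0.0028
so the bound overstates the realised error by a factor of ≈ 226.7189 (computed from the unrounded values)

0.0028
0.6246


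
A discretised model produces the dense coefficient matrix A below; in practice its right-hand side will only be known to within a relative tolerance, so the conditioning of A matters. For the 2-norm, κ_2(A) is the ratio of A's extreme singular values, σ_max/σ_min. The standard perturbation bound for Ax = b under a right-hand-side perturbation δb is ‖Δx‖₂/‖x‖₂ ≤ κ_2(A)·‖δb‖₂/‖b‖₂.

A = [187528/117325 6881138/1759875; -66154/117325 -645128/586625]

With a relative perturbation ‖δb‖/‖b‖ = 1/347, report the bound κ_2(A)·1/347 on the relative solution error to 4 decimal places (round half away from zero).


0.1248

M = AᵀA = [63268964/22024249 2269503104/330363735; 2269503104/330363735 81753234244/4955456025]. tr(M)=567980776/29322225, det(M)=234256/1172889
solving λ² − 567980776/29322225·λ + 234256/1172889 = 0 gives λ = 484/25, 12100/1172889
κ_2(A) = √(λ_max/λ_min) = √((484/25) / (12100/1172889)) = 43.3200
worst-case relative error ≤ 43.3200 × 1/347 = 0.1248


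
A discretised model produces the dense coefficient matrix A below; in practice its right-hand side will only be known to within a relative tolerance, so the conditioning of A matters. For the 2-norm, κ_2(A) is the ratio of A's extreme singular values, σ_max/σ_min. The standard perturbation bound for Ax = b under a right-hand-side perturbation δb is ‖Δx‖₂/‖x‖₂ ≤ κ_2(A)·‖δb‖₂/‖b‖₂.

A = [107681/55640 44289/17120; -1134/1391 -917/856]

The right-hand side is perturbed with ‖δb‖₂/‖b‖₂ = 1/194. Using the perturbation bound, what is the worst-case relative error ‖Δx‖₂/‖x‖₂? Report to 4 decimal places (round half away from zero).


form AᵀA = [80785369/18318400 430845093/73273600; 430845093/73273600 2297871121/293094400] with trace 143617481/11723776 and determinant 60025/46895104
char-poly roots: 49/4 and 1225/11723776
σ_max=√(49/4)=(7/2), σ_min=√(1225/11723776)=(35/3424) → κ = 342.4000
perturbation bound = 342.4000·1/194 = 1.7649

1.7649


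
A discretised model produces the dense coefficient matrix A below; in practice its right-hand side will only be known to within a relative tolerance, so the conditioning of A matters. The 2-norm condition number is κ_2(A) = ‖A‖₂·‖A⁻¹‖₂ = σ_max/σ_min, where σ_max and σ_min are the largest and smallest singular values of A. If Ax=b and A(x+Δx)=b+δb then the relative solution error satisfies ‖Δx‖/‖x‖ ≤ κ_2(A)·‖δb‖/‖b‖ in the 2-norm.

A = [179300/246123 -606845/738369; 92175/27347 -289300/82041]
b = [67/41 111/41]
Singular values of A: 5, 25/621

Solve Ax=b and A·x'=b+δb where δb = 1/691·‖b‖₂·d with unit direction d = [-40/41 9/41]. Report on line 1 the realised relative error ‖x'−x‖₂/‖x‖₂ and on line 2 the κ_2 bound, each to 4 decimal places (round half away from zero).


largest singular value 5, smallest 25/621
condition number: 5 ÷ (25/621) = 124.2000
bound on ‖Δx‖/‖x‖: κ·ε = 124.2000·1/691 = 0.1797
solve Ax = b  →  x = [-17.5738 -17.5655]
‖b‖₂ = 3.1623 and ‖x‖₂ = 24.8472
re-solving with b+δb shifts x by Δx of norm 0.1137
dividing the unrounded norms, ‖Δx‖/‖x‖ = 0.0046
so the bound overstates the realised error by a factor of ≈ 39.2869 (computed from the unrounded values)

0.0046
0.1797


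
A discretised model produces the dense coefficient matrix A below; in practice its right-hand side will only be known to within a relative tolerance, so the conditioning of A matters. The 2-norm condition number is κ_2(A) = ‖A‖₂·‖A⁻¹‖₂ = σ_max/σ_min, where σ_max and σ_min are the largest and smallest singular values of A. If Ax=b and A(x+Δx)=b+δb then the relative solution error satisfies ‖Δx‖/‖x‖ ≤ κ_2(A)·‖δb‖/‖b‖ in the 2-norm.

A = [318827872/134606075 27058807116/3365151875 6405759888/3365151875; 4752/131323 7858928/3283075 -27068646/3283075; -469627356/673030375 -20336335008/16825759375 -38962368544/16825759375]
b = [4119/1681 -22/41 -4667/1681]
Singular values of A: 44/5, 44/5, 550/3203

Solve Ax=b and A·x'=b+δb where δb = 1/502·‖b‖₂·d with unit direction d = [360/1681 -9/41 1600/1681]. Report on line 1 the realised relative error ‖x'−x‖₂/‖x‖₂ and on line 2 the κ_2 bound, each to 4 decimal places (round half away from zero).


0.0037
0.1021

σ_max = 44/5, σ_min = 550/3203
κ_2(A) = (44/5) / (550/3203) = 51.2480
κ_2(A)·‖δb‖/‖b‖ = 0.1021
solve Ax = b  →  x = [11.2768 -2.8484 -0.7124]
‖b‖ = 3.7417, ‖x‖ = 11.6528
re-solving with b+δb shifts x by Δx of norm 0.0434
realised ‖Δx‖/‖x‖ = 0.0037
tightness: 0.0037 against a bound of 0.1021 (unrounded ratio ≈ 0.0365)


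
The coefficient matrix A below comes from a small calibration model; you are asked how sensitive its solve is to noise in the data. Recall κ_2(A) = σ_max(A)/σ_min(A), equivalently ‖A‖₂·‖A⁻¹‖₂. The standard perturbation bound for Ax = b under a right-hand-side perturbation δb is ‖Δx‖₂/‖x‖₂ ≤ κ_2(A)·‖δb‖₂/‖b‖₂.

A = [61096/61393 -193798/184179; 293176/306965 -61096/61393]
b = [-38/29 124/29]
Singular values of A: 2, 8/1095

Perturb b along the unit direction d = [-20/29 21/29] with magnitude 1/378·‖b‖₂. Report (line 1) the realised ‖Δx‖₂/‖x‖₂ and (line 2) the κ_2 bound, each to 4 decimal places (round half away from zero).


0.0030
0.7242

largest singular value 2, smallest 8/1095
κ_2(A) = 2 / (8/1095) = 273.7500
κ_2(A)·‖δb‖/‖b‖ = 0.7242
solve Ax = b  →  x = [397.1552 376.8621]
‖b‖ = 4.4721, ‖x‖ = 547.5009
Δx = A⁻¹·δb where δb = 1/378·4.4721·d; ‖Δx‖ = 1.6194
realised ‖Δx‖/‖x‖ = 0.0030
tightness: 0.0030 against a bound of 0.7242 (unrounded ratio ≈ 0.0041)


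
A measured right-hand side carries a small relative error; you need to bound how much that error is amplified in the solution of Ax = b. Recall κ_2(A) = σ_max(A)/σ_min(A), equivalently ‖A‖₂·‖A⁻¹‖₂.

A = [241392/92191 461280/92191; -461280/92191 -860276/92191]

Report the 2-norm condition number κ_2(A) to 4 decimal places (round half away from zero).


M = AᵀA = [937886976/29408929 1758399360/29408929; 1758399360/29408929 3297072784/29408929]. tr(M)=14653840/101761, det(M)=36864/101761
solving λ² − 14653840/101761·λ + 36864/101761 = 0 gives λ = 144, 256/101761
so κ_2 = √(144 / (256/101761)) = 239.2500

239.2500


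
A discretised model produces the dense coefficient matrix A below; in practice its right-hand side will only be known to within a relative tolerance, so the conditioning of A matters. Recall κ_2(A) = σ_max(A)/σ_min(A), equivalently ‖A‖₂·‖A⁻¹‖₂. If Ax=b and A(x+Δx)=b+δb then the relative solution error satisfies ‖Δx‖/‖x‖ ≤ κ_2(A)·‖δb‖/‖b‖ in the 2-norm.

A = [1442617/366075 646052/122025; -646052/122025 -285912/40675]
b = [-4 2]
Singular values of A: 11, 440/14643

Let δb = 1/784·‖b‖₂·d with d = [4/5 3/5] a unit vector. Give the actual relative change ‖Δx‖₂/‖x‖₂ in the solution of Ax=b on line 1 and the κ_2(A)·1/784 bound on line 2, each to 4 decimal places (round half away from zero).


from the listed singular values, σ₁ = 11, σ_n = 440/14643
condition number: 11 ÷ (440/14643) = 366.0750
bound on ‖Δx‖/‖x‖: κ·ε = 366.0750·1/784 = 0.4669
solve Ax = b  →  x = [53.0291 -40.2264]
2-norm of b is 4.4721; of x, 66.5601
with δb = [0.0046 0.0034], A·Δx = δb → ‖Δx‖ = 0.1898
dividing the unrounded norms, ‖Δx‖/‖x‖ = 0.0029
so the bound overstates the realised error by a factor of ≈ 163.7162 (computed from the unrounded values)

0.0029
0.4669


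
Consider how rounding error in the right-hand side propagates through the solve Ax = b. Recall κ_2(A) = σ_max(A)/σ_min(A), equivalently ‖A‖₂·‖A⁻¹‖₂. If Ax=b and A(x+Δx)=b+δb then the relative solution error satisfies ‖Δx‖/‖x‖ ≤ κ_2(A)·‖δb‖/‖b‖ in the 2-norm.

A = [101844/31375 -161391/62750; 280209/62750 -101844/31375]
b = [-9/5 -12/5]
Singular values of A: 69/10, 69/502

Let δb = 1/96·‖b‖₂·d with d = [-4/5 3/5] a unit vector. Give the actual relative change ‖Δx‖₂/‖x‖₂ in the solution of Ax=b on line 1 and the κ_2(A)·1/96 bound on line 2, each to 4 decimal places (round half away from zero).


0.5229
0.5229

from the listed singular values, σ₁ = 69/10, σ_n = 69/502
κ = σ_max/σ_min = (69/10)/(69/502) = 50.2000
bound on ‖Δx‖/‖x‖: κ·ε = 50.2000·1/96 = 0.5229
solve Ax = b  →  x = [-0.3478 0.2609]
2-norm of b is 3.0000; of x, 0.4348
δb = ε·‖b‖·d = [-0.0250 0.0188]; solving A·Δx = δb gives ‖Δx‖ = 0.2274
relative error = 0.5229
tightness: 0.5229 against a bound of 0.5229; the bound is attained (ratio 1)


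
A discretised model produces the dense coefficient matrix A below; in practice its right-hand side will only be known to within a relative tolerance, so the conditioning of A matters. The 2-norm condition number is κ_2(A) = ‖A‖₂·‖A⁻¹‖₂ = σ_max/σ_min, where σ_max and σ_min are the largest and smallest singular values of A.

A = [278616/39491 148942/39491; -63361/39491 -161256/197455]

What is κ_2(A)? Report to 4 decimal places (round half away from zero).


AᵀA = [81641491777/1559539081 217705462776/7797695405; 217705462776/7797695405 580596481636/38988477025]; tr = 9071397149/134908225, det = 11303044/134908225
solving λ² − 9071397149/134908225·λ + 11303044/134908225 = 0 gives λ = 1681/25, 6724/5396329
κ = σ_max/σ_min = (41/5)/(82/2323) = 232.3000

232.3000


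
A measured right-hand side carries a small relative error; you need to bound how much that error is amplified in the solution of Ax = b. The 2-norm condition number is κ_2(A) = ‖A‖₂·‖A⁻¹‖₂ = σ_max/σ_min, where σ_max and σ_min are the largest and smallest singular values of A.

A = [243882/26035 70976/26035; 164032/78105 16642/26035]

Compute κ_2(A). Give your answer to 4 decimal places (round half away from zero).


form AᵀA = [66890228/725805 6503168/241935; 6503168/241935 632308/80645] with trace 14516200/145161 and determinant 10000/145161
solving λ² − 14516200/145161·λ + 10000/145161 = 0 gives λ = 100, 100/145161
σ_max=√100=10, σ_min=√(100/145161)=(10/381) → κ = 381.0000

381.0000


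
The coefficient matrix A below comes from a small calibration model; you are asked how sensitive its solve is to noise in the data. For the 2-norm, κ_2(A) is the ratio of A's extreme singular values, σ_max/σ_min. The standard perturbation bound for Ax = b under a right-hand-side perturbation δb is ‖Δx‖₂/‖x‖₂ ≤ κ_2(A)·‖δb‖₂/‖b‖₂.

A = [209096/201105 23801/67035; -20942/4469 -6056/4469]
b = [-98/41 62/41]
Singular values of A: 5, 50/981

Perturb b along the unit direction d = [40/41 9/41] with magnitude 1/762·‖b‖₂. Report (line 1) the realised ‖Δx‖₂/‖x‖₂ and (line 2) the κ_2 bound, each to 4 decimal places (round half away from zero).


largest singular value 5, smallest 50/981
κ = σ_max/σ_min = 5/(50/981) = 98.1000
worst-case relative error ≤ 98.1000 × 1/762 = 0.1287
solve Ax = b  →  x = [10.6032 -37.7824]
‖b‖₂ = 2.8284 and ‖x‖₂ = 39.2420
re-solving with b+δb shifts x by Δx of norm 0.0728
dividing the unrounded norms, ‖Δx‖/‖x‖ = 0.0019
tightness: 0.0019 against a bound of 0.1287 (unrounded ratio ≈ 0.0144)

0.0019
0.1287


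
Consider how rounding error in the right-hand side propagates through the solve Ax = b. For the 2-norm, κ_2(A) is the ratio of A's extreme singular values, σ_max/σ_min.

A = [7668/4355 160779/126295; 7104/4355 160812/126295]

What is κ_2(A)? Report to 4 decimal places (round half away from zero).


54.4375

form AᵀA = [21853008/3793205 16381116/3793205; 16381116/3793205 12297357/3793205] with trace 6830073/758641 and determinant 20736/758641
solving λ² − 6830073/758641·λ + 20736/758641 = 0 gives λ = 9, 2304/758641
κ = σ_max/σ_min = 3/(48/871) = 54.4375


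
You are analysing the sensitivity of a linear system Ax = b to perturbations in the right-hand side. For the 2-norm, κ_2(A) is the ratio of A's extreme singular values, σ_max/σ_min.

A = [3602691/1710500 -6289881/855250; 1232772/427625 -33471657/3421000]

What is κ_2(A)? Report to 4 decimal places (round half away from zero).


AᵀA = [1491800452209/117032410000 -2556936768519/58516205000; -2556936768519/58516205000 70134138809289/468129640000]; tr = 121762144989/749007424, det = 4228250625/11984118784
eigenvalues of AᵀA: λ = (tr ± √(tr²−4·det))/2 = 2601/16, 1625625/749007424
κ_2(A) = √(λ_max/λ_min) = √((2601/16) / (1625625/749007424)) = 273.6800

273.6800


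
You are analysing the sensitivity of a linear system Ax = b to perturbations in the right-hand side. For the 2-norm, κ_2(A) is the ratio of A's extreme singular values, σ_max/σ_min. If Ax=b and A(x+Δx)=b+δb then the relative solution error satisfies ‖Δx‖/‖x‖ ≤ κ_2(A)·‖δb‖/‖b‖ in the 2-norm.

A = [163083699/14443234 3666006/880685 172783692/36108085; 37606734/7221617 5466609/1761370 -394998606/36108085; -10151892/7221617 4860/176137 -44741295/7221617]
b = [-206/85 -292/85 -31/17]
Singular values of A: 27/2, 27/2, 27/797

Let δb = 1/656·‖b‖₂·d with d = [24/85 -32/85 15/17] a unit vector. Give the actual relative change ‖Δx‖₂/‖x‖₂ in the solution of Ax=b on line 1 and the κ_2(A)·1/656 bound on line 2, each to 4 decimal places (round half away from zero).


σ_max = 27/2, σ_min = 27/797
κ = σ_max/σ_min = (27/2)/(27/797) = 398.5000
perturbation bound = 398.5000·1/656 = 0.6075
solve Ax = b  →  x = [10.8421 -27.3618 -2.2876]
2-norm of b is 4.5826; of x, 29.5204
with δb = [0.0020 -0.0026 0.0062], A·Δx = δb → ‖Δx‖ = 0.2062
realised ‖Δx‖/‖x‖ = 0.0070
so the bound overstates the realised error by a factor of ≈ 86.9653 (computed from the unrounded values)

0.0070
0.6075


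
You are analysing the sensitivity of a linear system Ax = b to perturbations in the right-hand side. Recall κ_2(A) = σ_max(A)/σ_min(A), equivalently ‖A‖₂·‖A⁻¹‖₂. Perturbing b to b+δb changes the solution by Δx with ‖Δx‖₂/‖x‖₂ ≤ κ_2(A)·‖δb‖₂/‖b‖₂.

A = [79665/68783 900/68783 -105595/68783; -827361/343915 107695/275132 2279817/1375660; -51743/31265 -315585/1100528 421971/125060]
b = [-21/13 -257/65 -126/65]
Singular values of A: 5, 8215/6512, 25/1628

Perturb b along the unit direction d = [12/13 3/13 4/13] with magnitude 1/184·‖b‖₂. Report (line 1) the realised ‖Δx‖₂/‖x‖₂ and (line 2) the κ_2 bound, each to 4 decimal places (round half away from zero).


largest singular value 5, smallest 25/1628
condition number: 5 ÷ (25/1628) = 325.6000
bound on ‖Δx‖/‖x‖: κ·ε = 325.6000·1/184 = 1.7696
solve Ax = b  →  x = [-58.5800 -180.9421 -44.6850]
‖b‖ = 4.6904, ‖x‖ = 195.3674
δb = ε·‖b‖·d = [0.0235 0.0059 0.0078]; solving A·Δx = δb gives ‖Δx‖ = 1.6600
relative error = 0.0085
realised/bound (from unrounded values) ≈ 0.0048

0.0085
1.7696


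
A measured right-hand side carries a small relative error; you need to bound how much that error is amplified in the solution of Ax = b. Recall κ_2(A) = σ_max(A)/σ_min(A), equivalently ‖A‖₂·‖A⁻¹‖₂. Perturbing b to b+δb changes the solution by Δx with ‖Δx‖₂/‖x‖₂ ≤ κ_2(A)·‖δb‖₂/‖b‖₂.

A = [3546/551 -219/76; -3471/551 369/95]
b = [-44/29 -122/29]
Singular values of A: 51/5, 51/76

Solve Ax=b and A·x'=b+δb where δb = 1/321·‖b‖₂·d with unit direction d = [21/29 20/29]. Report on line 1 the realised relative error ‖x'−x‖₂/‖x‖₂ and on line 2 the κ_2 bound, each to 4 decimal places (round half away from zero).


0.0035
0.0474

σ_max = 51/5, σ_min = 51/76
κ_2(A) = (51/5) / (51/76) = 15.2000
perturbation bound = 15.2000·1/321 = 0.0474
solve Ax = b  →  x = [-2.6321 -5.3518]
2-norm of b is 4.4721; of x, 5.9640
δb = ε·‖b‖·d = [0.0101 0.0096]; solving A·Δx = δb gives ‖Δx‖ = 0.0208
relative error = 0.0035
so the bound overstates the realised error by a factor of ≈ 13.6026 (computed from the unrounded values)


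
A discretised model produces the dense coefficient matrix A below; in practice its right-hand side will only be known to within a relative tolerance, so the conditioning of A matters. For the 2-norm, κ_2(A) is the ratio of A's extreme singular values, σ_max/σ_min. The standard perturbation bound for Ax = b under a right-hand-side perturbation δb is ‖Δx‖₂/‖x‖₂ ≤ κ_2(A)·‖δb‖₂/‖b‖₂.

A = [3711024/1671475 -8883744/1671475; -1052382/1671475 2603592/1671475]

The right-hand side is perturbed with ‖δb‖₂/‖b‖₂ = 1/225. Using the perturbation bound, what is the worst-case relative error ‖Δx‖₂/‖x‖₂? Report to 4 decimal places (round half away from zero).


1.4286

M = AᵀA = [23806731204/4470125881 -57132416880/4470125881; -57132416880/4470125881 137119358016/4470125881]. tr(M)=952225380/26450449, det(M)=331776/26450449
λ_max, λ_min = (952225380/26450449 ± √906698071819474704/699626252301601)/2 = 36, 9216/26450449
κ = σ_max/σ_min = 6/(96/5143) = 321.4375
perturbation bound = 321.4375·1/225 = 1.4286


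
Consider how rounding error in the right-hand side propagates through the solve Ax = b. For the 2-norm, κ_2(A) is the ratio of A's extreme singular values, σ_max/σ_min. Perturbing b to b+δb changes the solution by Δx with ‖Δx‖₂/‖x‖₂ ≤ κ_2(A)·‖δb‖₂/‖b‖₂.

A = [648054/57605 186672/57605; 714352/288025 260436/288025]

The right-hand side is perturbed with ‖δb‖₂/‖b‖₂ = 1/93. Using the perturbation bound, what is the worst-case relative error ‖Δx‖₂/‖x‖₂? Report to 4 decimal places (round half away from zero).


form AᵀA = [6549463684/49350625 1909804512/49350625; 1909804512/49350625 558588816/49350625] with trace 11372884/78961 and determinant 360000/78961
char-poly roots: 144 and 2500/78961
σ_max=√144=12, σ_min=√(2500/78961)=(50/281) → κ = 67.4400
perturbation bound = 67.4400·1/93 = 0.7252

0.7252


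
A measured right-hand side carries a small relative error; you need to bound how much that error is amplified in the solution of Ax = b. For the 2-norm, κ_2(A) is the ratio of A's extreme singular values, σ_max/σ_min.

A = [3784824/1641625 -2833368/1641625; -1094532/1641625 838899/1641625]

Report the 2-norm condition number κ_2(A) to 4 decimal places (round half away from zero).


M = AᵀA = [24836628816/4311892225 -18627201612/4311892225; -18627201612/4311892225 13970761209/4311892225]. tr(M)=1552295601/172475689, det(M)=129600/172475689
λ_max, λ_min = (1552295601/172475689 ± √2409532221486773601/29747863296024721)/2 = 9, 14400/172475689
so κ_2 = √(9 / (14400/172475689)) = 328.3250

328.3250


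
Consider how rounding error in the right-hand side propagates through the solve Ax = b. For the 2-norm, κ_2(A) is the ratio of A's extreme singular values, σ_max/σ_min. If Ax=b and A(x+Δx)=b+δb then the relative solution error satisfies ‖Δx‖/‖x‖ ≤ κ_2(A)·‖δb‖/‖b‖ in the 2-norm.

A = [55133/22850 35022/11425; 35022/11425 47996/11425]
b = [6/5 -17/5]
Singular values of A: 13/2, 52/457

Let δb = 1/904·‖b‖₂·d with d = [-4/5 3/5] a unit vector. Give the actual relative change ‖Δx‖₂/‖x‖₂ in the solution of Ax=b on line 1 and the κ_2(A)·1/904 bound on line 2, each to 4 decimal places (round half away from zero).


0.0013
0.0632

from the listed singular values, σ₁ = 13/2, σ_n = 52/457
κ = σ_max/σ_min = (13/2)/(52/457) = 57.1250
perturbation bound = 57.1250·1/904 = 0.0632
solve Ax = b  →  x = [20.9077 -16.0654]
‖b‖ = 3.6056, ‖x‖ = 26.3672
with δb = [-0.0032 0.0024], A·Δx = δb → ‖Δx‖ = 0.0351
relative error = 0.0013
tightness: 0.0013 against a bound of 0.0632 (unrounded ratio ≈ 0.0210)


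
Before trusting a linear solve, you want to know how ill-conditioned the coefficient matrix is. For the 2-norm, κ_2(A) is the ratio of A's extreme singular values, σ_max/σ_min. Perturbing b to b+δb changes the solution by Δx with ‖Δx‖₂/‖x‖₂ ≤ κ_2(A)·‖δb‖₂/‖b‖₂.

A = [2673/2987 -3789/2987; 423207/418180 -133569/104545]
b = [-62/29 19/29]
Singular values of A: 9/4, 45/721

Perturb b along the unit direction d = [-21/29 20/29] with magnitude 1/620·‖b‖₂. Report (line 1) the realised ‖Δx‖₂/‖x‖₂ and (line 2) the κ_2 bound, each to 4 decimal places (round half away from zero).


0.0018
0.0581

from the listed singular values, σ₁ = 9/4, σ_n = 45/721
κ_2(A) = (9/4) / (45/721) = 36.0500
perturbation bound = 36.0500·1/620 = 0.0581
solve Ax = b  →  x = [25.3689 19.5822]
‖b‖ = 2.2361, ‖x‖ = 32.0475
with δb = [-0.0026 0.0025], A·Δx = δb → ‖Δx‖ = 0.0578
realised ‖Δx‖/‖x‖ = 0.0018
realised/bound (from unrounded values) ≈ 0.0310


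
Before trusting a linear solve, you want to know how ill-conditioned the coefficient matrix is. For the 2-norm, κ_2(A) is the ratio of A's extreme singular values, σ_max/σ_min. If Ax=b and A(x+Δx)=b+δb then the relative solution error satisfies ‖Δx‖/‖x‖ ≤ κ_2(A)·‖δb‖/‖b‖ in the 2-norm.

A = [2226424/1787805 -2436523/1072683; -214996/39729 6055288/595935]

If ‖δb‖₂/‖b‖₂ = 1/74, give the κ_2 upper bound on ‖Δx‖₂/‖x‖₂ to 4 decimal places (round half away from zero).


5.1993

M = AᵀA = [58631234896/1901396025 -13191625448/228167523; -13191625448/228167523 1855088424769/17112564225]. tr(M)=8244877297/59213025, det(M)=193877776/1480325625
char-poly roots: 3481/25 and 55696/59213025
κ_2(A) = √(λ_max/λ_min) = √((3481/25) / (55696/59213025)) = 384.7500
κ_2(A)·‖δb‖/‖b‖ = 5.1993


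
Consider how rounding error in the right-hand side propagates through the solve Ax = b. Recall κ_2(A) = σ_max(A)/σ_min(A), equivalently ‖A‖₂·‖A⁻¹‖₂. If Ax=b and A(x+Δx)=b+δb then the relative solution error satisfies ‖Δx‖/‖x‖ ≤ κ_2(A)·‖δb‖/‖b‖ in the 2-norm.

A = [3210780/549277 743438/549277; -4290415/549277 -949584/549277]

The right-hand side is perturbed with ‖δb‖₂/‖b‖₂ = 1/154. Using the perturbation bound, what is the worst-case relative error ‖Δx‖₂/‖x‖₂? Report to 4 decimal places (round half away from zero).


AᵀA = [28716769080625/301705222729 6461125299000/301705222729; 6461125299000/301705222729 1454409832900/301705222729]; tr = 17948351525/179479609, det = 39062500/179479609
λ_max, λ_min = (17948351525/179479609 ± √322115278776063575625/32212930046792881)/2 = 100, 390625/179479609
σ_max=√100=10, σ_min=√(390625/179479609)=(625/13397) → κ = 214.3520
bound on ‖Δx‖/‖x‖: κ·ε = 214.3520·1/154 = 1.3919

1.3919


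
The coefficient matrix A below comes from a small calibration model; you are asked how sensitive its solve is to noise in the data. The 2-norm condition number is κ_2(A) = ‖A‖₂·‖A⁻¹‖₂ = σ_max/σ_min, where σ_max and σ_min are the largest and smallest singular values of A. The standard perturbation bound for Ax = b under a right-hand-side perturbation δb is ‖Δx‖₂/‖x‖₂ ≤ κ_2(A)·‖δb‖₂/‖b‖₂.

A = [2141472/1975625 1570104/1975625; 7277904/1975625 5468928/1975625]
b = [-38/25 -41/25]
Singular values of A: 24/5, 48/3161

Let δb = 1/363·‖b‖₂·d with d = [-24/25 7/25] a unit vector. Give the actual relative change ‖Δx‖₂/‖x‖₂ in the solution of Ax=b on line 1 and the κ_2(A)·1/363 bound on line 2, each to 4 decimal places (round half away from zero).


0.0062
0.8708

largest singular value 24/5, smallest 48/3161
κ_2(A) = (24/5) / (48/3161) = 316.1000
perturbation bound = 316.1000·1/363 = 0.8708
solve Ax = b  →  x = [-39.8458 52.4333]
2-norm of b is 2.2361; of x, 65.8555
re-solving with b+δb shifts x by Δx of norm 0.4057
realised ‖Δx‖/‖x‖ = 0.0062
so the bound overstates the realised error by a factor of ≈ 141.3670 (computed from the unrounded values)


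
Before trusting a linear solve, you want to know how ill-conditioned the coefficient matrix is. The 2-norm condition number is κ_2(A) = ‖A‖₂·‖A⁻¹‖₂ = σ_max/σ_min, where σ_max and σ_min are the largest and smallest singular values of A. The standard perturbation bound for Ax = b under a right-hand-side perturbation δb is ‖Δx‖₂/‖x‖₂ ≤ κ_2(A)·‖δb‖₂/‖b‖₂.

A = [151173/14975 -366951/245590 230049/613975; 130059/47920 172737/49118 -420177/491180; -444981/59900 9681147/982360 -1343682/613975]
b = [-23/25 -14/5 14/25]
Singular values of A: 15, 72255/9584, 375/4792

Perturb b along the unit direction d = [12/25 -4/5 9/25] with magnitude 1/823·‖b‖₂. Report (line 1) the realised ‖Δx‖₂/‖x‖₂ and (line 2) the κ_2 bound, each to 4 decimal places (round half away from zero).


σ_max = 15, σ_min = 375/4792
κ = σ_max/σ_min = 15/(375/4792) = 191.6800
perturbation bound = 191.6800·1/823 = 0.2329
solve Ax = b  →  x = [-0.2125 5.4421 24.9718]
‖b‖₂ = 3.0000 and ‖x‖₂ = 25.5588
re-solving with b+δb shifts x by Δx of norm 0.0466
dividing the unrounded norms, ‖Δx‖/‖x‖ = 0.0018
tightness: 0.0018 against a bound of 0.2329 (unrounded ratio ≈ 0.0078)

0.0018
0.2329


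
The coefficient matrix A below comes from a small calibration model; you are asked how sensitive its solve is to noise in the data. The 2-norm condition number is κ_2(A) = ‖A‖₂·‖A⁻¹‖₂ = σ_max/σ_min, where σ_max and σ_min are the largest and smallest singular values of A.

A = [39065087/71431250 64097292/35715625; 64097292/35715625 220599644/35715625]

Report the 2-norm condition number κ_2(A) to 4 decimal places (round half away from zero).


285.7250

form AᵀA = [28735891822801/8163877562500 24626916705258/2040969390625; 24626916705258/2040969390625 84436265239456/2040969390625] with trace 586369524449/13062204100 and determinant 80604484/3265551025
char-poly roots: 4489/100 and 71824/130622041
κ_2(A) = √(λ_max/λ_min) = √((4489/100) / (71824/130622041)) = 285.7250


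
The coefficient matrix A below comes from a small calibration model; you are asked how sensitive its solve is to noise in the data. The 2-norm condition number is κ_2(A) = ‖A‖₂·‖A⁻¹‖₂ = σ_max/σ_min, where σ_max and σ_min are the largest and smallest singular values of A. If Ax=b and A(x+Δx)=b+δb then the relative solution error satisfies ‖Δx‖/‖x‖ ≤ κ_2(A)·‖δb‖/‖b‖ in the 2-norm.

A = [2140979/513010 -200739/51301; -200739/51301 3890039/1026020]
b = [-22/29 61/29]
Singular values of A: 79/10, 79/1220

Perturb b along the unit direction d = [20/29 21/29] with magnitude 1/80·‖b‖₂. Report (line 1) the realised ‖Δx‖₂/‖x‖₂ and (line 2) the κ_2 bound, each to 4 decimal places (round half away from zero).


0.0279
1.5250

σ_max = 79/10, σ_min = 79/1220
condition number: (79/10) ÷ (79/1220) = 122.0000
bound on ‖Δx‖/‖x‖: κ·ε = 122.0000·1/80 = 1.5250
solve Ax = b  →  x = [10.4670 11.3575]
2-norm of b is 2.2361; of x, 15.4451
Δx = A⁻¹·δb where δb = 1/80·2.2361·d; ‖Δx‖ = 0.4316
realised ‖Δx‖/‖x‖ = 0.0279
realised/bound (from unrounded values) ≈ 0.0183


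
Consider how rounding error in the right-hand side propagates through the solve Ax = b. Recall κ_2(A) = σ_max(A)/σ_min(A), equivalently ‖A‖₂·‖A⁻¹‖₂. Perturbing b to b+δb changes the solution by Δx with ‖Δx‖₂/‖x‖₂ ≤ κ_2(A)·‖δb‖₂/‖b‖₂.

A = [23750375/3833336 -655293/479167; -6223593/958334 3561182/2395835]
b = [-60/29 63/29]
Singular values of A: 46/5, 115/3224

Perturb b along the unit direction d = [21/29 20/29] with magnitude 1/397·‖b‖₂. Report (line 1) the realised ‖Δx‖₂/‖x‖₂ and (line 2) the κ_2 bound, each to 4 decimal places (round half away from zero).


largest singular value 46/5, smallest 115/3224
condition number: (46/5) ÷ (115/3224) = 257.9200
perturbation bound = 257.9200·1/397 = 0.6497
solve Ax = b  →  x = [-0.3181 0.0716]
‖b‖₂ = 3.0000 and ‖x‖₂ = 0.3261
with δb = [0.0055 0.0052], A·Δx = δb → ‖Δx‖ = 0.2118
realised ‖Δx‖/‖x‖ = 0.6497
realised/bound = 1 exactly: the bound is attained for this b and d

0.6497
0.6497


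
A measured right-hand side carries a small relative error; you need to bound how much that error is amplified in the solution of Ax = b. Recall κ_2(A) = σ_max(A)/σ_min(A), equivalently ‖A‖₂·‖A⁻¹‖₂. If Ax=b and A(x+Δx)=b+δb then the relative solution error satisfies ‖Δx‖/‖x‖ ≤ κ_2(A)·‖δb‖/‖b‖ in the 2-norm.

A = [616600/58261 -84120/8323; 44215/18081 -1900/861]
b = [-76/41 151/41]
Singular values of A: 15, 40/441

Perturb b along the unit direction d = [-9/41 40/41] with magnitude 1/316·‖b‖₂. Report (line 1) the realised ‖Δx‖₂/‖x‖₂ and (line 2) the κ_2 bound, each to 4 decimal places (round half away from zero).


0.0033
0.5233

largest singular value 15, smallest 40/441
κ_2(A) = 15 / (40/441) = 165.3750
κ_2(A)·‖δb‖/‖b‖ = 0.5233
solve Ax = b  →  x = [30.3655 31.9805]
2-norm of b is 4.1231; of x, 44.1001
δb = ε·‖b‖·d = [-0.0029 0.0127]; solving A·Δx = δb gives ‖Δx‖ = 0.1439
realised ‖Δx‖/‖x‖ = 0.0033
realised/bound (from unrounded values) ≈ 0.0062


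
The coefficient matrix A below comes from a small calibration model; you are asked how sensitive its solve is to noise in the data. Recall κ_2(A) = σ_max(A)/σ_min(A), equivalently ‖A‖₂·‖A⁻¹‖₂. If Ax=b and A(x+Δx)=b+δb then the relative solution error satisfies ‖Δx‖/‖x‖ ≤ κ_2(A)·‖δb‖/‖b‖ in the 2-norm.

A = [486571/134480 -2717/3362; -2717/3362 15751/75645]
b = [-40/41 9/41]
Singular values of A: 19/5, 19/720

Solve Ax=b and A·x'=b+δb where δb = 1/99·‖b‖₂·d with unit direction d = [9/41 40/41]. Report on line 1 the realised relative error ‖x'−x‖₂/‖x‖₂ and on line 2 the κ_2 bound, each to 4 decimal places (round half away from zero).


from the listed singular values, σ₁ = 19/5, σ_n = 19/720
κ_2(A) = (19/5) / (19/720) = 144.0000
bound on ‖Δx‖/‖x‖: κ·ε = 144.0000·1/99 = 1.4545
solve Ax = b  →  x = [-0.2567 0.0578]
‖b‖₂ = 1.0000 and ‖x‖₂ = 0.2632
with δb = [0.0022 0.0099], A·Δx = δb → ‖Δx‖ = 0.3828
relative error = 1.4545
realised/bound = 1 exactly: the bound is attained for this b and d

1.4545
1.4545


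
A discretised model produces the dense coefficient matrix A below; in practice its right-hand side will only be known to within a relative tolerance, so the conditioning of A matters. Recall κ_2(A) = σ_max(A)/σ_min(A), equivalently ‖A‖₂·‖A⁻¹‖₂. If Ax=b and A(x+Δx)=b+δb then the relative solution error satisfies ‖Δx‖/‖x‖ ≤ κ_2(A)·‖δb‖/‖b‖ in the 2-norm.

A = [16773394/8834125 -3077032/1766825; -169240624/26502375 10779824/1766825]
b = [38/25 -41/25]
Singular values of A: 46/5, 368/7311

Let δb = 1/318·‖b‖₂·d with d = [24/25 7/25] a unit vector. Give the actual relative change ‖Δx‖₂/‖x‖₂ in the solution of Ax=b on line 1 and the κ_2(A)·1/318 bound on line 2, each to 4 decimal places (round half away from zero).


0.0070
0.5748

largest singular value 46/5, smallest 368/7311
κ = σ_max/σ_min = (46/5)/(368/7311) = 182.7750
worst-case relative error ≤ 182.7750 × 1/318 = 0.5748
solve Ax = b  →  x = [13.8587 14.2364]
‖b‖₂ = 2.2361 and ‖x‖₂ = 19.8680
re-solving with b+δb shifts x by Δx of norm 0.1397
dividing the unrounded norms, ‖Δx‖/‖x‖ = 0.0070
realised/bound (from unrounded values) ≈ 0.0122


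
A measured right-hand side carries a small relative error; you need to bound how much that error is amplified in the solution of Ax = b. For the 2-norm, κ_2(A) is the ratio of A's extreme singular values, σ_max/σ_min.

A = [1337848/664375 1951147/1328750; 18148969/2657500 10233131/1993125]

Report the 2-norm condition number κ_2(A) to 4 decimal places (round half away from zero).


255.1200

M = AᵀA = [572835955361/11299690000 322212489539/8474767500; 322212489539/8474767500 725009042869/25424302500]. tr(M)=322222390789/4067888400, det(M)=62742241/650862144
eigenvalues of AᵀA: λ = (tr ± √(tr²−4·det))/2 = 7921/100, 198025/162715536
κ = σ_max/σ_min = (89/10)/(445/12756) = 255.1200


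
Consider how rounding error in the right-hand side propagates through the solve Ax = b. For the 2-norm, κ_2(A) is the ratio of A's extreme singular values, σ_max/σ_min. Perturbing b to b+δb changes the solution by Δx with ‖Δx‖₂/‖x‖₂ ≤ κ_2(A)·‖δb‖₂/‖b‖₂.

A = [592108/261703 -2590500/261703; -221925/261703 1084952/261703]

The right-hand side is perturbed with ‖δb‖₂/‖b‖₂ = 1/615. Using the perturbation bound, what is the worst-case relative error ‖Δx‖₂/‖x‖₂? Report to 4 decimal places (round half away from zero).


AᵀA = [2365932481/405257161 -10500791400/405257161; -10500791400/405257161 46673438416/405257161]; tr = 29172737/241081, det = 234256/241081
eigenvalues of AᵀA: λ = (tr ± √(tr²−4·det))/2 = 121, 1936/241081
so κ_2 = √(121 / (1936/241081)) = 122.7500
worst-case relative error ≤ 122.7500 × 1/615 = 0.1996

0.1996
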